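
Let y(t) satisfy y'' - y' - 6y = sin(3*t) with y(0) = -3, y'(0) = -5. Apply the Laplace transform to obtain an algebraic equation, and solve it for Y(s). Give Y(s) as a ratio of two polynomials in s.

Apply the Laplace transform to the equation.
The derivative rules (L{y''} = s^2 Y - s·y(0) - y'(0) and L{y'} = sY - y(0), with y(0) = -3, y'(0) = -5) turn the left side into (s^2 - s - 6)Y - (-3*s - 2).
The right side is L{sin(3*t)} = 3/(s^2 + 9).
So (s^2 - s - 6)Y = 3/(s^2 + 9) + (-3*s - 2).
Isolate Y and clear denominators.

Y(s) = (-3*s^3 - 2*s^2 - 27*s - 15)/(s^4 - s^3 + 3*s^2 - 9*s - 54)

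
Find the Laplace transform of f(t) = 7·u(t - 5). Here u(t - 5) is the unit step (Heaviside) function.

7*exp(-5*s)/s

By the second shifting theorem, L{u(t - c)·g(t - c)} = e^(-cs)·G(s) with c = 5 and G(s) = L{g(t)}.
L{7} = 7/s.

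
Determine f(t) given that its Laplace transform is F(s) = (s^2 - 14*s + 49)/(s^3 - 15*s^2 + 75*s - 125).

Factor the denominator: s^3 - 15*s^2 + 75*s - 125 = (s - 5)^3.
Partial fraction decomposition gives [1/(s - 5)] + [-4/(s - 5)^2] + [4/(s - 5)^3].
Invert each term: 1/(s - 5) ↔ e^(5t); -4/(s - 5)^2 ↔ -4t·e^(5t); 4/(s - 5)^3 ↔ (2)t^2·e^(5t).

f(t) = 2*t^2*exp(5*t) - 4*t*exp(5*t) + exp(5*t)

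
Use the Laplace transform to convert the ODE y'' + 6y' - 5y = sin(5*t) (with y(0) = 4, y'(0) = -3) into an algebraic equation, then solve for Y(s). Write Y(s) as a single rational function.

Y(s) = (4*s^3 + 21*s^2 + 100*s + 530)/(s^4 + 6*s^3 + 20*s^2 + 150*s - 125)

Take the Laplace transform of both sides.
With L{y''} = s^2 Y - s·y(0) - y'(0) and L{y'} = sY - y(0), with y(0) = 4, y'(0) = -3: the LHS transforms to (s^2 + 6*s - 5)Y - (4*s + 21).
The right side is L{sin(5*t)} = 5/(s^2 + 25).
So (s^2 + 6*s - 5)Y = 5/(s^2 + 25) + (4*s + 21).
Divide through and combine into a single rational function.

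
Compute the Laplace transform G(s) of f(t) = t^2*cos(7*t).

G(s) = 2*s*(s^2 - 147)/(s^2 + 49)^3

L{cos(7t)} = s/(s^2 + 49).
Then apply L{t^2·g(t)} = (-1)^2 d^2/ds^2[H(s)] with H(s) = s/(s^2 + 49):
differentiating 2 times and applying the sign gives 2*s*(s^2 - 147)/(s^2 + 49)^3.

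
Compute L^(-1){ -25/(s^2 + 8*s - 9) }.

-5*exp(-4*t)*sinh(5*t)

Rewrite the denominator: s^2 + 8*s - 9 = (s + 4)^2 - 25.
The form in (s + 4) signals a first-shifting-theorem factor e^(-4t).
Since L{sinh(5t)} = 5/(s^2 - 25), the inverse is exp(-4*t)*sinh(5*t), scaled by -5.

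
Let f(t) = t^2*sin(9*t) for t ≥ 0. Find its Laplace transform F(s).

L{sin(9t)} = 9/(s^2 + 81).
Then apply L{t^2·g(t)} = (-1)^2 d^2/ds^2[G(s)] with G(s) = 9/(s^2 + 81):
differentiating 2 times and applying the sign gives 54*(s^2 - 27)/(s^2 + 81)^3.

F(s) = 54*(s^2 - 27)/(s^2 + 81)^3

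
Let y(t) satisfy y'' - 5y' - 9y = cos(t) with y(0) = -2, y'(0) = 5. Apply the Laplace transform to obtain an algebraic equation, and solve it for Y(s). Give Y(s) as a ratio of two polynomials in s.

Apply the Laplace transform to the equation.
Using L{y''} = s^2 Y - s·y(0) - y'(0) and L{y'} = sY - y(0), with y(0) = -2, y'(0) = 5, the left side becomes (s^2 - 5*s - 9)Y - (-2*s + 15).
The right side is L{cos(t)} = s/(s^2 + 1).
So (s^2 - 5*s - 9)Y = s/(s^2 + 1) + (-2*s + 15).
Solve for Y(s) and write it as one ratio of polynomials.

Y(s) = (-2*s^3 + 15*s^2 - s + 15)/(s^4 - 5*s^3 - 8*s^2 - 5*s - 9)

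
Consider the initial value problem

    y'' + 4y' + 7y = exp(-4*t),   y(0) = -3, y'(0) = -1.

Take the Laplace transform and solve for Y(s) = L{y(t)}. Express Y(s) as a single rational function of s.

Apply the Laplace transform to the equation.
With L{y''} = s^2 Y - s·y(0) - y'(0) and L{y'} = sY - y(0), with y(0) = -3, y'(0) = -1: the LHS transforms to (s^2 + 4*s + 7)Y - (-3*s - 13).
The right side is L{exp(-4*t)} = 1/(s + 4).
So (s^2 + 4*s + 7)Y = 1/(s + 4) + (-3*s - 13).
Divide through and combine into a single rational function.

Y(s) = (-3*s^2 - 25*s - 51)/(s^3 + 8*s^2 + 23*s + 28)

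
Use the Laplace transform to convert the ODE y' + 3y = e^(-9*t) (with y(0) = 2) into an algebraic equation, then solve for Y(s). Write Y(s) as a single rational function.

Laplace-transform each side.
With L{y'} = sY - y(0) = sY - 2: the LHS transforms to (s + 3)Y - (2).
The right side is L{e^(-9*t)} = 1/(s + 9).
So (s + 3)Y = 1/(s + 9) + (2).
Solve for Y(s) and write it as one ratio of polynomials.

Y(s) = (2*s + 19)/(s^2 + 12*s + 27)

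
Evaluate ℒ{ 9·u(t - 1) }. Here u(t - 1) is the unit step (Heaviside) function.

By the second shifting theorem, L{u(t - c)·g(t - c)} = e^(-cs)·G(s) with c = 1 and G(s) = L{g(t)}.
L{9} = 9/s.

9*exp(-s)/s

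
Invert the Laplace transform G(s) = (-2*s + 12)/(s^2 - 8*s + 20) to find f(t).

Complete the square in the denominator: s^2 - 8*s + 20 = (s - 4)^2 + 2^2.
Split the numerator to match: -2*s + 12 = -2·(s - 4) + 2·2.
Invert each term: -2·(s - 4)/((s - 4)^2 + 4) ↔ -2e^(4t)cos(2t); 2·2/((s - 4)^2 + 4) ↔ 2e^(4t)sin(2t).

f(t) = 2*exp(4*t)*sin(2*t) - 2*exp(4*t)*cos(2*t)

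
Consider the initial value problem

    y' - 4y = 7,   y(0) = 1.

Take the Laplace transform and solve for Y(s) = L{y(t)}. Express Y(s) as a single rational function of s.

Y(s) = (s + 7)/(s^2 - 4*s)

Laplace-transform each side.
The derivative rules (L{y'} = sY - y(0) = sY - 1) turn the left side into (s - 4)Y - (1).
The right side is L{7} = 7/s.
So (s - 4)Y = 7/s + (1).
Isolate Y and clear denominators.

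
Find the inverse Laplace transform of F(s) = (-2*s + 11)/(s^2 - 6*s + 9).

Factor the denominator: s^2 - 6*s + 9 = (s - 3)^2.
Partial fraction decomposition gives [-2/(s - 3)] + [5/(s - 3)^2].
Invert each term: -2/(s - 3) ↔ -2e^(3t); 5/(s - 3)^2 ↔ 5t·e^(3t).

5*t*exp(3*t) - 2*exp(3*t)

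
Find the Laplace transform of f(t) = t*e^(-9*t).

(s + 9)^(-2)

L{e^(-9t)} = 1/(s + 9).
Then apply L{t·g(t)} = -d/ds[H(s)] with H(s) = 1/(s + 9):
differentiating 1 time and applying the sign gives (s + 9)^(-2).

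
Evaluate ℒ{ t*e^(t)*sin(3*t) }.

L{sin(3t)} = 3/(s^2 + 9).
Multiplying by e^(t) shifts s → s - 1, so L{e^(t)*sin(3*t)} = 3/((s - 1)^2 + 9).
Then apply L{t·g(t)} = -d/ds[H(s)] with H(s) = 3/((s - 1)^2 + 9):
differentiating 1 time and applying the sign gives 6*(s - 1)/(s^2 - 2*s + 10)^2.

6*(s - 1)/(s^2 - 2*s + 10)^2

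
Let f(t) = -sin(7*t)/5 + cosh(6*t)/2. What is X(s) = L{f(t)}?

The transform is linear, so treat each term independently.
(1/2)·[L{cosh(6t)} = s/(s^2 - 36)]; (-1/5)·[L{sin(7t)} = 7/(s^2 + 49)].

X(s) = s/(2*(s^2 - 36)) - 7/(5*(s^2 + 49))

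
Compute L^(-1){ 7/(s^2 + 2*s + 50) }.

Rewrite the denominator: s^2 + 2*s + 50 = (s + 1)^2 + 49.
The form in (s + 1) signals a first-shifting-theorem factor e^(-t).
Since L{sin(7t)} = 7/(s^2 + 49), the inverse is e^(-t)*sin(7*t).

exp(-t)*sin(7*t)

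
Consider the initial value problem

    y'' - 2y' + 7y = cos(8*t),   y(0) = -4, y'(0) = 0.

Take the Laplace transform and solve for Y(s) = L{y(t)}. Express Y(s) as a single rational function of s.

Y(s) = (-4*s^3 + 8*s^2 - 255*s + 512)/(s^4 - 2*s^3 + 71*s^2 - 128*s + 448)

Take the Laplace transform of both sides.
The derivative rules (L{y''} = s^2 Y - s·y(0) - y'(0) and L{y'} = sY - y(0), with y(0) = -4, y'(0) = 0) turn the left side into (s^2 - 2*s + 7)Y - (-4*s + 8).
The right side is L{cos(8*t)} = s/(s^2 + 64).
So (s^2 - 2*s + 7)Y = s/(s^2 + 64) + (-4*s + 8).
Divide through and combine into a single rational function.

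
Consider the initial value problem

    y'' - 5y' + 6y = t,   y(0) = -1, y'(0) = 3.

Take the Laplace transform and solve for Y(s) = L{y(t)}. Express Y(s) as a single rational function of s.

Transform both sides with L{·}.
With L{y''} = s^2 Y - s·y(0) - y'(0) and L{y'} = sY - y(0), with y(0) = -1, y'(0) = 3: the LHS transforms to (s^2 - 5*s + 6)Y - (-s + 8).
The right side is L{t} = s^(-2).
So (s^2 - 5*s + 6)Y = s^(-2) + (-s + 8).
Isolate Y and clear denominators.

Y(s) = (-s^3 + 8*s^2 + 1)/(s^4 - 5*s^3 + 6*s^2)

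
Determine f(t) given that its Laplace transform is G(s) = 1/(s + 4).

f(t) = exp(-4*t)

Since L{e^(-4t)} = 1/(s + 4), the inverse is e^(-4*t).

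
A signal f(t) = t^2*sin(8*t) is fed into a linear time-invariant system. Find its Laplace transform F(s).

L{sin(8t)} = 8/(s^2 + 64).
Then apply L{t^2·g(t)} = (-1)^2 d^2/ds^2[G(s)] with G(s) = 8/(s^2 + 64):
differentiating 2 times and applying the sign gives 16*(3*s^2 - 64)/(s^2 + 64)^3.

F(s) = 16*(3*s^2 - 64)/(s^2 + 64)^3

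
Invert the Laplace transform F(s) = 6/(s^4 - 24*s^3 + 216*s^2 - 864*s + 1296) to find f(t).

Rewrite the denominator: s^4 - 24*s^3 + 216*s^2 - 864*s + 1296 = (s - 6)^4.
The form in (s - 6) signals a first-shifting-theorem factor e^(6t).
Since L{t^3} = 3!/s^4 = 6/s^4, the inverse is t^3*e^(6*t).

f(t) = t^3*exp(6*t)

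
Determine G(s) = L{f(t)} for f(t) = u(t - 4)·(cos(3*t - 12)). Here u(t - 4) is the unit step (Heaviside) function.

By the second shifting theorem, L{u(t - c)·g(t - c)} = e^(-cs)·H(s) with c = 4 and H(s) = L{g(t)}.
L{cos(3t)} = s/(s^2 + 9).

G(s) = s*exp(-4*s)/(s^2 + 9)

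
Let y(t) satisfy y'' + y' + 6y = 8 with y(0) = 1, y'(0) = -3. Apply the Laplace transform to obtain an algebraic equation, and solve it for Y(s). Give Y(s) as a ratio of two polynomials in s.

Take the Laplace transform of both sides.
With L{y''} = s^2 Y - s·y(0) - y'(0) and L{y'} = sY - y(0), with y(0) = 1, y'(0) = -3: the LHS transforms to (s^2 + s + 6)Y - (s - 2).
The right side is L{8} = 8/s.
So (s^2 + s + 6)Y = 8/s + (s - 2).
Divide through and combine into a single rational function.

Y(s) = (s^2 - 2*s + 8)/(s^3 + s^2 + 6*s)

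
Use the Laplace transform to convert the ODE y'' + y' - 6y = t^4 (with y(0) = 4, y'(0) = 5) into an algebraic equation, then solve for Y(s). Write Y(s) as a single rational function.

Y(s) = (4*s^6 + 9*s^5 + 24)/(s^7 + s^6 - 6*s^5)

Apply the Laplace transform to the equation.
With L{y''} = s^2 Y - s·y(0) - y'(0) and L{y'} = sY - y(0), with y(0) = 4, y'(0) = 5: the LHS transforms to (s^2 + s - 6)Y - (4*s + 9).
The right side is L{t^4} = 24/s^5.
So (s^2 + s - 6)Y = 24/s^5 + (4*s + 9).
Solve for Y(s) and write it as one ratio of polynomials.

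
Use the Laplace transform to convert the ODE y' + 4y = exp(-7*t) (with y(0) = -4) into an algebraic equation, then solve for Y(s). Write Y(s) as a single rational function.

Take the Laplace transform of both sides.
Using L{y'} = sY - y(0) = sY - (-4), the left side becomes (s + 4)Y - (-4).
The right side is L{exp(-7*t)} = 1/(s + 7).
So (s + 4)Y = 1/(s + 7) + (-4).
Divide through and combine into a single rational function.

Y(s) = (-4*s - 27)/(s^2 + 11*s + 28)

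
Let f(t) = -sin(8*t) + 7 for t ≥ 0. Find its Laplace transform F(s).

Apply the Laplace transform termwise.
(-1)·[L{sin(8t)} = 8/(s^2 + 64)]; L{7} = 7/s.

F(s) = -8/(s^2 + 64) + 7/s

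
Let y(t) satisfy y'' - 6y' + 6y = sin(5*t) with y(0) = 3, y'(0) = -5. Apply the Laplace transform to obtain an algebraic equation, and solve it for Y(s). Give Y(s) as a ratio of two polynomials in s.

Y(s) = (3*s^3 - 23*s^2 + 75*s - 570)/(s^4 - 6*s^3 + 31*s^2 - 150*s + 150)

Laplace-transform each side.
Using L{y''} = s^2 Y - s·y(0) - y'(0) and L{y'} = sY - y(0), with y(0) = 3, y'(0) = -5, the left side becomes (s^2 - 6*s + 6)Y - (3*s - 23).
The right side is L{sin(5*t)} = 5/(s^2 + 25).
So (s^2 - 6*s + 6)Y = 5/(s^2 + 25) + (3*s - 23).
Divide through and combine into a single rational function.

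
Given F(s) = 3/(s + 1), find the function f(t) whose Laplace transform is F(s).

Since L{e^(-t)} = 1/(s + 1), the inverse is exp(-t), scaled by 3.

f(t) = 3*exp(-t)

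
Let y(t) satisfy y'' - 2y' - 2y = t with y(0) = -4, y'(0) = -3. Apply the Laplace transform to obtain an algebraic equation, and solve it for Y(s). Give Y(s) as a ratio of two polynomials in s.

Take the Laplace transform of both sides.
With L{y''} = s^2 Y - s·y(0) - y'(0) and L{y'} = sY - y(0), with y(0) = -4, y'(0) = -3: the LHS transforms to (s^2 - 2*s - 2)Y - (-4*s + 5).
The right side is L{t} = s^(-2).
So (s^2 - 2*s - 2)Y = s^(-2) + (-4*s + 5).
Isolate Y and clear denominators.

Y(s) = (-4*s^3 + 5*s^2 + 1)/(s^4 - 2*s^3 - 2*s^2)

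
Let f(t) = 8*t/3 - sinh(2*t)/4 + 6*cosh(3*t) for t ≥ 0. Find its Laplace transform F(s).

The transform is linear, so treat each term independently.
(6)·[L{cosh(3t)} = s/(s^2 - 9)]; (-1/4)·[L{sinh(2t)} = 2/(s^2 - 4)]; (8/3)·[L{t} = 1!/s^2 = 1/s^2].

F(s) = 6*s/(s^2 - 9) - 1/(2*(s^2 - 4)) + 8/(3*s^2)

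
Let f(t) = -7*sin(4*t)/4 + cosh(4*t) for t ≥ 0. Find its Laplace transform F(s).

Apply the Laplace transform termwise.
(-7/4)·[L{sin(4t)} = 4/(s^2 + 16)]; L{cosh(4t)} = s/(s^2 - 16).

F(s) = s/(s^2 - 16) - 7/(s^2 + 16)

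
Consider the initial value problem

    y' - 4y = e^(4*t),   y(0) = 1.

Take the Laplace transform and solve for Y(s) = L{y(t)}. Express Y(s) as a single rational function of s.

Take the Laplace transform of both sides.
Using L{y'} = sY - y(0) = sY - 1, the left side becomes (s - 4)Y - (1).
The right side is L{e^(4*t)} = 1/(s - 4).
So (s - 4)Y = 1/(s - 4) + (1).
Solve for Y(s) and write it as one ratio of polynomials.

Y(s) = (s - 3)/(s^2 - 8*s + 16)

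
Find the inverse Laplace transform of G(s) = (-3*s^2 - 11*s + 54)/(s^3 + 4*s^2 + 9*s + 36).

3*sin(3*t) - 5*cos(3*t) + 2*exp(-4*t)

Factor the denominator: s^3 + 4*s^2 + 9*s + 36 = (s + 4)*(s^2 + 9).
Partial fraction decomposition gives [2/(s + 4)] + [-5*s/(s^2 + 9)] + [9/(s^2 + 9)].
Invert each term: 2/(s + 4) ↔ 2e^(-4t); -5·s/(s^2 + 9) ↔ -5cos(3t); 3·3/(s^2 + 9) ↔ 3sin(3t).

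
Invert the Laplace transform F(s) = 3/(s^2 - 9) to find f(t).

Since L{sinh(3t)} = 3/(s^2 - 9), the inverse is sinh(3*t).

f(t) = sinh(3*t)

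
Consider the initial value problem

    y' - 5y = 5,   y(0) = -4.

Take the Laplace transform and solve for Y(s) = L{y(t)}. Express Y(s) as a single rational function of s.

Take the Laplace transform of both sides.
With L{y'} = sY - y(0) = sY - (-4): the LHS transforms to (s - 5)Y - (-4).
The right side is L{5} = 5/s.
So (s - 5)Y = 5/s + (-4).
Solve for Y(s) and write it as one ratio of polynomials.

Y(s) = (-4*s + 5)/(s^2 - 5*s)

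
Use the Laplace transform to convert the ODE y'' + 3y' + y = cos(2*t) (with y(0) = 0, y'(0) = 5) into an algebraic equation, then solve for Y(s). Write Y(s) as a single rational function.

Y(s) = (5*s^2 + s + 20)/(s^4 + 3*s^3 + 5*s^2 + 12*s + 4)

Transform both sides with L{·}.
The derivative rules (L{y''} = s^2 Y - s·y(0) - y'(0) and L{y'} = sY - y(0), with y(0) = 0, y'(0) = 5) turn the left side into (s^2 + 3*s + 1)Y - (5).
The right side is L{cos(2*t)} = s/(s^2 + 4).
So (s^2 + 3*s + 1)Y = s/(s^2 + 4) + (5).
Divide through and combine into a single rational function.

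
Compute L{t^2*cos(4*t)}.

L{cos(4t)} = s/(s^2 + 16).
Then apply L{t^2·g(t)} = (-1)^2 d^2/ds^2[H(s)] with H(s) = s/(s^2 + 16):
differentiating 2 times and applying the sign gives 2*s*(s^2 - 48)/(s^2 + 16)^3.

2*s*(s^2 - 48)/(s^2 + 16)^3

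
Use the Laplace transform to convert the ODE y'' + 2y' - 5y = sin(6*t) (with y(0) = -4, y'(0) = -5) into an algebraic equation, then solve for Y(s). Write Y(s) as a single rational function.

Apply the Laplace transform to the equation.
The derivative rules (L{y''} = s^2 Y - s·y(0) - y'(0) and L{y'} = sY - y(0), with y(0) = -4, y'(0) = -5) turn the left side into (s^2 + 2*s - 5)Y - (-4*s - 13).
The right side is L{sin(6*t)} = 6/(s^2 + 36).
So (s^2 + 2*s - 5)Y = 6/(s^2 + 36) + (-4*s - 13).
Solve for Y(s) and write it as one ratio of polynomials.

Y(s) = (-4*s^3 - 13*s^2 - 144*s - 462)/(s^4 + 2*s^3 + 31*s^2 + 72*s - 180)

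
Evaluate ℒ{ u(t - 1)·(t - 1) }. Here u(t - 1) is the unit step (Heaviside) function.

By the second shifting theorem, L{u(t - c)·g(t - c)} = e^(-cs)·G(s) with c = 1 and G(s) = L{g(t)}.
L{t} = 1!/s^2 = 1/s^2.

exp(-s)/s^2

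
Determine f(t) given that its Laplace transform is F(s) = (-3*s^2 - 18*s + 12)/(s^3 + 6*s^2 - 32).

f(t) = -6*t*exp(-4*t) - exp(2*t) - 2*exp(-4*t)

Factor the denominator: s^3 + 6*s^2 - 32 = (s - 2)*(s + 4)^2.
Partial fraction decomposition gives [-2/(s + 4)] + [-6/(s + 4)^2] + [-1/(s - 2)].
Invert each term: -2/(s + 4) ↔ -2e^(-4t); -6/(s + 4)^2 ↔ -6t·e^(-4t); -1/(s - 2) ↔ -e^(2t).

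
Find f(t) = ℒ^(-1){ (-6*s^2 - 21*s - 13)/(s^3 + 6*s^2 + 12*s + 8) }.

f(t) = 5*t^2*exp(-2*t)/2 + 3*t*exp(-2*t) - 6*exp(-2*t)

Factor the denominator: s^3 + 6*s^2 + 12*s + 8 = (s + 2)^3.
Partial fraction decomposition gives [-6/(s + 2)] + [3/(s + 2)^2] + [5/(s + 2)^3].
Invert each term: -6/(s + 2) ↔ -6e^(-2t); 3/(s + 2)^2 ↔ 3t·e^(-2t); 5/(s + 2)^3 ↔ (5/2)t^2·e^(-2t).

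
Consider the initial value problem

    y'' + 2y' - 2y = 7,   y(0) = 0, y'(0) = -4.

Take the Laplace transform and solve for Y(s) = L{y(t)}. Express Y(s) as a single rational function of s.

Transform both sides with L{·}.
With L{y''} = s^2 Y - s·y(0) - y'(0) and L{y'} = sY - y(0), with y(0) = 0, y'(0) = -4: the LHS transforms to (s^2 + 2*s - 2)Y - (-4).
The right side is L{7} = 7/s.
So (s^2 + 2*s - 2)Y = 7/s + (-4).
Solve for Y(s) and write it as one ratio of polynomials.

Y(s) = (-4*s + 7)/(s^3 + 2*s^2 - 2*s)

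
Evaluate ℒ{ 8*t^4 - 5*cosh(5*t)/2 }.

The transform is linear, so treat each term independently.
(-5/2)·[L{cosh(5t)} = s/(s^2 - 25)]; (8)·[L{t^4} = 4!/s^5 = 24/s^5].

-5*s/(2*(s^2 - 25)) + 192/s^5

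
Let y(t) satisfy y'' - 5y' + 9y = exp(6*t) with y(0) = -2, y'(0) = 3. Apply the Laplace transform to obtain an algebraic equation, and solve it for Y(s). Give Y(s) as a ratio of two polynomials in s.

Y(s) = (-2*s^2 + 25*s - 77)/(s^3 - 11*s^2 + 39*s - 54)

Transform both sides with L{·}.
With L{y''} = s^2 Y - s·y(0) - y'(0) and L{y'} = sY - y(0), with y(0) = -2, y'(0) = 3: the LHS transforms to (s^2 - 5*s + 9)Y - (-2*s + 13).
The right side is L{exp(6*t)} = 1/(s - 6).
So (s^2 - 5*s + 9)Y = 1/(s - 6) + (-2*s + 13).
Divide through and combine into a single rational function.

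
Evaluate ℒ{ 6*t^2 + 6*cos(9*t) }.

6*s/(s^2 + 81) + 12/s^3

The transform is linear, so treat each term independently.
(6)·[L{t^2} = 2!/s^3 = 2/s^3]; (6)·[L{cos(9t)} = s/(s^2 + 81)].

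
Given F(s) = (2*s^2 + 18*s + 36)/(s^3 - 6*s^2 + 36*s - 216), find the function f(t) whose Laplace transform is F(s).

Factor the denominator: s^3 - 6*s^2 + 36*s - 216 = (s - 6)*(s^2 + 36).
Partial fraction decomposition gives [3/(s - 6)] + [-s/(s^2 + 36)] + [12/(s^2 + 36)].
Invert each term: 3/(s - 6) ↔ 3e^(6t); -1·s/(s^2 + 36) ↔ -cos(6t); 2·6/(s^2 + 36) ↔ 2sin(6t).

f(t) = 3*exp(6*t) + 2*sin(6*t) - cos(6*t)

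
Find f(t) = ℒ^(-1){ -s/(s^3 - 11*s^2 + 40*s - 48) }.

f(t) = -4*t*exp(4*t) + 3*exp(4*t) - 3*exp(3*t)

Factor the denominator: s^3 - 11*s^2 + 40*s - 48 = (s - 4)^2*(s - 3).
Partial fraction decomposition gives [3/(s - 4)] + [-4/(s - 4)^2] + [-3/(s - 3)].
Invert each term: 3/(s - 4) ↔ 3e^(4t); -4/(s - 4)^2 ↔ -4t·e^(4t); -3/(s - 3) ↔ -3e^(3t).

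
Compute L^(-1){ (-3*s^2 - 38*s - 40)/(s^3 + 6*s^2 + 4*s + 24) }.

-4*sin(2*t) - 5*cos(2*t) + 2*exp(-6*t)

Factor the denominator: s^3 + 6*s^2 + 4*s + 24 = (s + 6)*(s^2 + 4).
Partial fraction decomposition gives [2/(s + 6)] + [-5*s/(s^2 + 4)] + [-8/(s^2 + 4)].
Invert each term: 2/(s + 6) ↔ 2e^(-6t); -5·s/(s^2 + 4) ↔ -5cos(2t); -4·2/(s^2 + 4) ↔ -4sin(2t).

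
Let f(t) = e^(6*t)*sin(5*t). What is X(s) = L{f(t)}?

L{sin(5t)} = 5/(s^2 + 25).
By the first shifting theorem, multiplying by e^(6t) replaces s with s - 6.

X(s) = 5/((s - 6)^2 + 25)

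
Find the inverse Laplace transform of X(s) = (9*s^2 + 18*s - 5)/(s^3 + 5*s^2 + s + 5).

Factor the denominator: s^3 + 5*s^2 + s + 5 = (s + 5)*(s^2 + 1).
Partial fraction decomposition gives [5/(s + 5)] + [4*s/(s^2 + 1)] + [-2/(s^2 + 1)].
Invert each term: 5/(s + 5) ↔ 5e^(-5t); 4·s/(s^2 + 1) ↔ 4cos(t); -2·1/(s^2 + 1) ↔ -2sin(t).

-2*sin(t) + 4*cos(t) + 5*exp(-5*t)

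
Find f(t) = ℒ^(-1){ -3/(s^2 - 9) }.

f(t) = -sinh(3*t)

Since L{sinh(3t)} = 3/(s^2 - 9), the inverse is sinh(3*t), scaled by -1.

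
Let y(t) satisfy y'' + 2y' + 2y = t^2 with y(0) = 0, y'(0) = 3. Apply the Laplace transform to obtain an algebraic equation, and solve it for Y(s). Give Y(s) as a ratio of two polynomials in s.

Apply the Laplace transform to the equation.
With L{y''} = s^2 Y - s·y(0) - y'(0) and L{y'} = sY - y(0), with y(0) = 0, y'(0) = 3: the LHS transforms to (s^2 + 2*s + 2)Y - (3).
The right side is L{t^2} = 2/s^3.
So (s^2 + 2*s + 2)Y = 2/s^3 + (3).
Solve for Y(s) and write it as one ratio of polynomials.

Y(s) = (3*s^3 + 2)/(s^5 + 2*s^4 + 2*s^3)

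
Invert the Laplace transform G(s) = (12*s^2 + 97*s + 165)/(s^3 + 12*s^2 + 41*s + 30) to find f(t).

Factor the denominator: s^3 + 12*s^2 + 41*s + 30 = (s + 1)*(s + 5)*(s + 6).
Partial fraction decomposition gives [5/(s + 5)] + [3/(s + 6)] + [4/(s + 1)].
Invert each term: 5/(s + 5) ↔ 5e^(-5t); 3/(s + 6) ↔ 3e^(-6t); 4/(s + 1) ↔ 4e^(-t).

f(t) = 4*exp(-t) + 5*exp(-5*t) + 3*exp(-6*t)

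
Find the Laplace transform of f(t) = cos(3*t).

s/(s^2 + 9)

L{cos(3t)} = s/(s^2 + 9).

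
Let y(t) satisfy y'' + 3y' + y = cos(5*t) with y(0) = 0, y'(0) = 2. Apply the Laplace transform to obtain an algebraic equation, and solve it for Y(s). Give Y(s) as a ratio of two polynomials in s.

Laplace-transform each side.
With L{y''} = s^2 Y - s·y(0) - y'(0) and L{y'} = sY - y(0), with y(0) = 0, y'(0) = 2: the LHS transforms to (s^2 + 3*s + 1)Y - (2).
The right side is L{cos(5*t)} = s/(s^2 + 25).
So (s^2 + 3*s + 1)Y = s/(s^2 + 25) + (2).
Isolate Y and clear denominators.

Y(s) = (2*s^2 + s + 50)/(s^4 + 3*s^3 + 26*s^2 + 75*s + 25)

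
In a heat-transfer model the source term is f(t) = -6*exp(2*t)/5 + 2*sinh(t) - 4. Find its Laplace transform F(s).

Apply the Laplace transform termwise.
L{-4} = -4/s; (2)·[L{sinh(t)} = 1/(s^2 - 1)]; (-6/5)·[L{e^(2t)} = 1/(s - 2)].

F(s) = 2/(s^2 - 1) - 6/(5*(s - 2)) - 4/s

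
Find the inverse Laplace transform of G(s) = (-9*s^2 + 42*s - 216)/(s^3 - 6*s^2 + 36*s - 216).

-4*exp(6*t) + 2*sin(6*t) - 5*cos(6*t)

Factor the denominator: s^3 - 6*s^2 + 36*s - 216 = (s - 6)*(s^2 + 36).
Partial fraction decomposition gives [-4/(s - 6)] + [-5*s/(s^2 + 36)] + [12/(s^2 + 36)].
Invert each term: -4/(s - 6) ↔ -4e^(6t); -5·s/(s^2 + 36) ↔ -5cos(6t); 2·6/(s^2 + 36) ↔ 2sin(6t).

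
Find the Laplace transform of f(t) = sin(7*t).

L{sin(7t)} = 7/(s^2 + 49).

7/(s^2 + 49)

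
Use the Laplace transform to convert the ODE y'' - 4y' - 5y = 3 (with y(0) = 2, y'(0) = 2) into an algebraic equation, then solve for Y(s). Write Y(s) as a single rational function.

Y(s) = (2*s^2 - 6*s + 3)/(s^3 - 4*s^2 - 5*s)

Transform both sides with L{·}.
Using L{y''} = s^2 Y - s·y(0) - y'(0) and L{y'} = sY - y(0), with y(0) = 2, y'(0) = 2, the left side becomes (s^2 - 4*s - 5)Y - (2*s - 6).
The right side is L{3} = 3/s.
So (s^2 - 4*s - 5)Y = 3/s + (2*s - 6).
Solve for Y(s) and write it as one ratio of polynomials.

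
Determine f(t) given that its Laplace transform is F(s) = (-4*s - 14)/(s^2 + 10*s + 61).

Complete the square in the denominator: s^2 + 10*s + 61 = (s + 5)^2 + 6^2.
Split the numerator to match: -4*s - 14 = -4·(s + 5) + 1·6.
Invert each term: -4·(s + 5)/((s + 5)^2 + 36) ↔ -4e^(-5t)cos(6t); 1·6/((s + 5)^2 + 36) ↔ e^(-5t)sin(6t).

f(t) = exp(-5*t)*sin(6*t) - 4*exp(-5*t)*cos(6*t)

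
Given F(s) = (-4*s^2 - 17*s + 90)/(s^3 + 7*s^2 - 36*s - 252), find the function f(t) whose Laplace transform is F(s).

f(t) = -exp(6*t) - 4*exp(-6*t) + exp(-7*t)

Factor the denominator: s^3 + 7*s^2 - 36*s - 252 = (s - 6)*(s + 6)*(s + 7).
Partial fraction decomposition gives [-1/(s - 6)] + [-4/(s + 6)] + [1/(s + 7)].
Invert each term: -1/(s - 6) ↔ -e^(6t); -4/(s + 6) ↔ -4e^(-6t); 1/(s + 7) ↔ e^(-7t).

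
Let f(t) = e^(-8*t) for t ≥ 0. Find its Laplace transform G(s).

L{e^(-8t)} = 1/(s + 8).

G(s) = 1/(s + 8)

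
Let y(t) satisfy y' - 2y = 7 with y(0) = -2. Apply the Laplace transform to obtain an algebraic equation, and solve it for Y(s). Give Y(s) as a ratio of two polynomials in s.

Y(s) = (-2*s + 7)/(s^2 - 2*s)

Laplace-transform each side.
With L{y'} = sY - y(0) = sY - (-2): the LHS transforms to (s - 2)Y - (-2).
The right side is L{7} = 7/s.
So (s - 2)Y = 7/s + (-2).
Isolate Y and clear denominators.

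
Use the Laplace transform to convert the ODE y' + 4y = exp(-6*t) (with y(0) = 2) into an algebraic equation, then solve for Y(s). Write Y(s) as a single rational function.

Laplace-transform each side.
Using L{y'} = sY - y(0) = sY - 2, the left side becomes (s + 4)Y - (2).
The right side is L{exp(-6*t)} = 1/(s + 6).
So (s + 4)Y = 1/(s + 6) + (2).
Isolate Y and clear denominators.

Y(s) = (2*s + 13)/(s^2 + 10*s + 24)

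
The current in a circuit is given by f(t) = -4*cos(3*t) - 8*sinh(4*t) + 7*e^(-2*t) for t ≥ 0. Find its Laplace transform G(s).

By linearity of the Laplace transform, transform each term separately.
(-4)·[L{cos(3t)} = s/(s^2 + 9)]; (-8)·[L{sinh(4t)} = 4/(s^2 - 16)]; (7)·[L{e^(-2t)} = 1/(s + 2)].

G(s) = -4*s/(s^2 + 9) - 32/(s^2 - 16) + 7/(s + 2)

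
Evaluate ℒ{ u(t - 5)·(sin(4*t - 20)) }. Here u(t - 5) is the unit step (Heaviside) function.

4*exp(-5*s)/(s^2 + 16)

By the second shifting theorem, L{u(t - c)·g(t - c)} = e^(-cs)·G(s) with c = 5 and G(s) = L{g(t)}.
L{sin(4t)} = 4/(s^2 + 16).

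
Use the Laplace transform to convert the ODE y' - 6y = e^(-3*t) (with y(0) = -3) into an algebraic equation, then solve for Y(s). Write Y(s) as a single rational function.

Apply the Laplace transform to the equation.
With L{y'} = sY - y(0) = sY - (-3): the LHS transforms to (s - 6)Y - (-3).
The right side is L{e^(-3*t)} = 1/(s + 3).
So (s - 6)Y = 1/(s + 3) + (-3).
Solve for Y(s) and write it as one ratio of polynomials.

Y(s) = (-3*s - 8)/(s^2 - 3*s - 18)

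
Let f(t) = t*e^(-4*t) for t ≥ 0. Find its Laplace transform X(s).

L{e^(-4t)} = 1/(s + 4).
Then apply L{t·g(t)} = -d/ds[G(s)] with G(s) = 1/(s + 4):
differentiating 1 time and applying the sign gives (s + 4)^(-2).

X(s) = (s + 4)^(-2)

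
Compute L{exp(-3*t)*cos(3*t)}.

(s + 3)/((s + 3)^2 + 9)

L{cos(3t)} = s/(s^2 + 9).
By the first shifting theorem, multiplying by e^(-3t) replaces s with s + 3.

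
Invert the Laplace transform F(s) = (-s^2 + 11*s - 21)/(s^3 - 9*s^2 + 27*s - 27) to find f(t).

f(t) = 3*t^2*exp(3*t)/2 + 5*t*exp(3*t) - exp(3*t)

Factor the denominator: s^3 - 9*s^2 + 27*s - 27 = (s - 3)^3.
Partial fraction decomposition gives [-1/(s - 3)] + [5/(s - 3)^2] + [3/(s - 3)^3].
Invert each term: -1/(s - 3) ↔ -e^(3t); 5/(s - 3)^2 ↔ 5t·e^(3t); 3/(s - 3)^3 ↔ (3/2)t^2·e^(3t).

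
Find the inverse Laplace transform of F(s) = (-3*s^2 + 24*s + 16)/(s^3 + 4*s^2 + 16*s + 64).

5*sin(4*t) + cos(4*t) - 4*exp(-4*t)

Factor the denominator: s^3 + 4*s^2 + 16*s + 64 = (s + 4)*(s^2 + 16).
Partial fraction decomposition gives [-4/(s + 4)] + [s/(s^2 + 16)] + [20/(s^2 + 16)].
Invert each term: -4/(s + 4) ↔ -4e^(-4t); 1·s/(s^2 + 16) ↔ cos(4t); 5·4/(s^2 + 16) ↔ 5sin(4t).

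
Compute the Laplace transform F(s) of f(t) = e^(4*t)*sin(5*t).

F(s) = 5/((s - 4)^2 + 25)

L{sin(5t)} = 5/(s^2 + 25).
By the first shifting theorem, multiplying by e^(4t) replaces s with s - 4.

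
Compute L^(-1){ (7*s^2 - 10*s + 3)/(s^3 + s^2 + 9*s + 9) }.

Factor the denominator: s^3 + s^2 + 9*s + 9 = (s + 1)*(s^2 + 9).
Partial fraction decomposition gives [2/(s + 1)] + [5*s/(s^2 + 9)] + [-15/(s^2 + 9)].
Invert each term: 2/(s + 1) ↔ 2e^(-t); 5·s/(s^2 + 9) ↔ 5cos(3t); -5·3/(s^2 + 9) ↔ -5sin(3t).

-5*sin(3*t) + 5*cos(3*t) + 2*exp(-t)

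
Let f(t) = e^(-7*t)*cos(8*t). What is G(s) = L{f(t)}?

G(s) = (s + 7)/((s + 7)^2 + 64)

L{cos(8t)} = s/(s^2 + 64).
By the first shifting theorem, multiplying by e^(-7t) replaces s with s + 7.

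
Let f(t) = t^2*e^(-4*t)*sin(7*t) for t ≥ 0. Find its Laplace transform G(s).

G(s) = 14*(3*s^2 + 24*s - 1)/(s^2 + 8*s + 65)^3

L{sin(7t)} = 7/(s^2 + 49).
Multiplying by e^(-4t) shifts s → s + 4, so L{e^(-4*t)*sin(7*t)} = 7/((s + 4)^2 + 49).
Then apply L{t^2·g(t)} = (-1)^2 d^2/ds^2[H(s)] with H(s) = 7/((s + 4)^2 + 49):
differentiating 2 times and applying the sign gives 14*(3*s^2 + 24*s - 1)/(s^2 + 8*s + 65)^3.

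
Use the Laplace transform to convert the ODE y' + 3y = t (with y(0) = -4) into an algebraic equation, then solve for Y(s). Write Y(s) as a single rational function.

Y(s) = (-4*s^2 + 1)/(s^3 + 3*s^2)

Take the Laplace transform of both sides.
With L{y'} = sY - y(0) = sY - (-4): the LHS transforms to (s + 3)Y - (-4).
The right side is L{t} = s^(-2).
So (s + 3)Y = s^(-2) + (-4).
Isolate Y and clear denominators.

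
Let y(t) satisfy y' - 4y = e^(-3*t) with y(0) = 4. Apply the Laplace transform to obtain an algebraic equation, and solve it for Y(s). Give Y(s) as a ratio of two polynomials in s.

Laplace-transform each side.
Using L{y'} = sY - y(0) = sY - 4, the left side becomes (s - 4)Y - (4).
The right side is L{e^(-3*t)} = 1/(s + 3).
So (s - 4)Y = 1/(s + 3) + (4).
Solve for Y(s) and write it as one ratio of polynomials.

Y(s) = (4*s + 13)/(s^2 - s - 12)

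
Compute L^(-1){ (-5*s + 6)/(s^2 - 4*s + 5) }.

Complete the square in the denominator: s^2 - 4*s + 5 = (s - 2)^2 + 1^2.
Split the numerator to match: -5*s + 6 = -5·(s - 2) - 4·1.
Invert each term: -5·(s - 2)/((s - 2)^2 + 1) ↔ -5e^(2t)cos(t); -4·1/((s - 2)^2 + 1) ↔ -4e^(2t)sin(t).

-4*exp(2*t)*sin(t) - 5*exp(2*t)*cos(t)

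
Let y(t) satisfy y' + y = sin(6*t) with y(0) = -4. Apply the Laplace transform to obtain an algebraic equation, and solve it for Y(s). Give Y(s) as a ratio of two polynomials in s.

Y(s) = (-4*s^2 - 138)/(s^3 + s^2 + 36*s + 36)

Transform both sides with L{·}.
The derivative rules (L{y'} = sY - y(0) = sY - (-4)) turn the left side into (s + 1)Y - (-4).
The right side is L{sin(6*t)} = 6/(s^2 + 36).
So (s + 1)Y = 6/(s^2 + 36) + (-4).
Isolate Y and clear denominators.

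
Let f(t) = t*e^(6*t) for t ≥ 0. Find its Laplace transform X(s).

L{t} = 1!/s^2 = 1/s^2.
By the first shifting theorem, multiplying by e^(6t) replaces s with s - 6.

X(s) = (s - 6)^(-2)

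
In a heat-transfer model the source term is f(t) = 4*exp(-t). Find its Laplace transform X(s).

L{4} = 4/s.
By the first shifting theorem, multiplying by e^(-t) replaces s with s + 1.

X(s) = 4/(s + 1)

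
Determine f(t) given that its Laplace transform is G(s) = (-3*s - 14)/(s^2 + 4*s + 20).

f(t) = -2*exp(-2*t)*sin(4*t) - 3*exp(-2*t)*cos(4*t)

Complete the square in the denominator: s^2 + 4*s + 20 = (s + 2)^2 + 4^2.
Split the numerator to match: -3*s - 14 = -3·(s + 2) - 2·4.
Invert each term: -3·(s + 2)/((s + 2)^2 + 16) ↔ -3e^(-2t)cos(4t); -2·4/((s + 2)^2 + 16) ↔ -2e^(-2t)sin(4t).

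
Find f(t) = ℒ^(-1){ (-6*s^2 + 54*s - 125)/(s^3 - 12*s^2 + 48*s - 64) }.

f(t) = -5*t^2*exp(4*t)/2 + 6*t*exp(4*t) - 6*exp(4*t)

Factor the denominator: s^3 - 12*s^2 + 48*s - 64 = (s - 4)^3.
Partial fraction decomposition gives [-6/(s - 4)] + [6/(s - 4)^2] + [-5/(s - 4)^3].
Invert each term: -6/(s - 4) ↔ -6e^(4t); 6/(s - 4)^2 ↔ 6t·e^(4t); -5/(s - 4)^3 ↔ (-5/2)t^2·e^(4t).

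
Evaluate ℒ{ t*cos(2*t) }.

(s - 2)*(s + 2)/(s^2 + 4)^2

L{cos(2t)} = s/(s^2 + 4).
Then apply L{t·g(t)} = -d/ds[G(s)] with G(s) = s/(s^2 + 4):
differentiating 1 time and applying the sign gives (s - 2)*(s + 2)/(s^2 + 4)^2.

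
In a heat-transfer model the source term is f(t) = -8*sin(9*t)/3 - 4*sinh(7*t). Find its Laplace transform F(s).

F(s) = -24/(s^2 + 81) - 28/(s^2 - 49)

The transform is linear, so treat each term independently.
(-4)·[L{sinh(7t)} = 7/(s^2 - 49)]; (-8/3)·[L{sin(9t)} = 9/(s^2 + 81)].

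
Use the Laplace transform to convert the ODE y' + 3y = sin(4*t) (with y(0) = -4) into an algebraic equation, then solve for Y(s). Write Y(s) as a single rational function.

Apply the Laplace transform to the equation.
The derivative rules (L{y'} = sY - y(0) = sY - (-4)) turn the left side into (s + 3)Y - (-4).
The right side is L{sin(4*t)} = 4/(s^2 + 16).
So (s + 3)Y = 4/(s^2 + 16) + (-4).
Isolate Y and clear denominators.

Y(s) = (-4*s^2 - 60)/(s^3 + 3*s^2 + 16*s + 48)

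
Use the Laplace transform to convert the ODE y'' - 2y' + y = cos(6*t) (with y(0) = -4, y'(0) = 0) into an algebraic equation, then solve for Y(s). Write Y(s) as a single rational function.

Transform both sides with L{·}.
With L{y''} = s^2 Y - s·y(0) - y'(0) and L{y'} = sY - y(0), with y(0) = -4, y'(0) = 0: the LHS transforms to (s^2 - 2*s + 1)Y - (-4*s + 8).
The right side is L{cos(6*t)} = s/(s^2 + 36).
So (s^2 - 2*s + 1)Y = s/(s^2 + 36) + (-4*s + 8).
Solve for Y(s) and write it as one ratio of polynomials.

Y(s) = (-4*s^3 + 8*s^2 - 143*s + 288)/(s^4 - 2*s^3 + 37*s^2 - 72*s + 36)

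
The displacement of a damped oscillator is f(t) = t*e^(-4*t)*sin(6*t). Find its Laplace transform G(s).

L{sin(6t)} = 6/(s^2 + 36).
Multiplying by e^(-4t) shifts s → s + 4, so L{e^(-4*t)*sin(6*t)} = 6/((s + 4)^2 + 36).
Then apply L{t·g(t)} = -d/ds[H(s)] with H(s) = 6/((s + 4)^2 + 36):
differentiating 1 time and applying the sign gives 12*(s + 4)/(s^2 + 8*s + 52)^2.

G(s) = 12*(s + 4)/(s^2 + 8*s + 52)^2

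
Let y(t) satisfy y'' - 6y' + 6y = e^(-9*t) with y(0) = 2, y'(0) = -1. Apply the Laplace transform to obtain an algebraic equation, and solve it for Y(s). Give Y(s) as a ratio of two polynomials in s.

Y(s) = (2*s^2 + 5*s - 116)/(s^3 + 3*s^2 - 48*s + 54)

Take the Laplace transform of both sides.
The derivative rules (L{y''} = s^2 Y - s·y(0) - y'(0) and L{y'} = sY - y(0), with y(0) = 2, y'(0) = -1) turn the left side into (s^2 - 6*s + 6)Y - (2*s - 13).
The right side is L{e^(-9*t)} = 1/(s + 9).
So (s^2 - 6*s + 6)Y = 1/(s + 9) + (2*s - 13).
Divide through and combine into a single rational function.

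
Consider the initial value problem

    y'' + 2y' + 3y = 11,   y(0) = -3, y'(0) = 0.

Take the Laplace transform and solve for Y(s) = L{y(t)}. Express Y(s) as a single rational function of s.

Y(s) = (-3*s^2 - 6*s + 11)/(s^3 + 2*s^2 + 3*s)

Laplace-transform each side.
With L{y''} = s^2 Y - s·y(0) - y'(0) and L{y'} = sY - y(0), with y(0) = -3, y'(0) = 0: the LHS transforms to (s^2 + 2*s + 3)Y - (-3*s - 6).
The right side is L{11} = 11/s.
So (s^2 + 2*s + 3)Y = 11/s + (-3*s - 6).
Solve for Y(s) and write it as one ratio of polynomials.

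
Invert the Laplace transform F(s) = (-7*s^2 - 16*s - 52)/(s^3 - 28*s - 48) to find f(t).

Factor the denominator: s^3 - 28*s - 48 = (s - 6)*(s + 2)*(s + 4).
Partial fraction decomposition gives [-5/(s - 6)] + [-5/(s + 4)] + [3/(s + 2)].
Invert each term: -5/(s - 6) ↔ -5e^(6t); -5/(s + 4) ↔ -5e^(-4t); 3/(s + 2) ↔ 3e^(-2t).

f(t) = -5*exp(6*t) + 3*exp(-2*t) - 5*exp(-4*t)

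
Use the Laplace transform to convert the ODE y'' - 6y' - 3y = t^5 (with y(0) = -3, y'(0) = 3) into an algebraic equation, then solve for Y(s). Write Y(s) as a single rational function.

Transform both sides with L{·}.
The derivative rules (L{y''} = s^2 Y - s·y(0) - y'(0) and L{y'} = sY - y(0), with y(0) = -3, y'(0) = 3) turn the left side into (s^2 - 6*s - 3)Y - (-3*s + 21).
The right side is L{t^5} = 120/s^6.
So (s^2 - 6*s - 3)Y = 120/s^6 + (-3*s + 21).
Isolate Y and clear denominators.

Y(s) = (-3*s^7 + 21*s^6 + 120)/(s^8 - 6*s^7 - 3*s^6)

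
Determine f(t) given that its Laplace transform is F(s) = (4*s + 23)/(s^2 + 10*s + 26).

Complete the square in the denominator: s^2 + 10*s + 26 = (s + 5)^2 + 1^2.
Split the numerator to match: 4*s + 23 = 4·(s + 5) + 3·1.
Invert each term: 4·(s + 5)/((s + 5)^2 + 1) ↔ 4e^(-5t)cos(t); 3·1/((s + 5)^2 + 1) ↔ 3e^(-5t)sin(t).

f(t) = 3*exp(-5*t)*sin(t) + 4*exp(-5*t)*cos(t)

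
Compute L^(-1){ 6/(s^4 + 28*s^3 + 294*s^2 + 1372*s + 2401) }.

t^3*exp(-7*t)

Rewrite the denominator: s^4 + 28*s^3 + 294*s^2 + 1372*s + 2401 = (s + 7)^4.
The form in (s + 7) signals a first-shifting-theorem factor e^(-7t).
Since L{t^3} = 3!/s^4 = 6/s^4, the inverse is t^3*e^(-7*t).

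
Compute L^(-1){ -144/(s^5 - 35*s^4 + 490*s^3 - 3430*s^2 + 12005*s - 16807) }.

Rewrite the denominator: s^5 - 35*s^4 + 490*s^3 - 3430*s^2 + 12005*s - 16807 = (s - 7)^5.
The form in (s - 7) signals a first-shifting-theorem factor e^(7t).
Since L{t^4} = 4!/s^5 = 24/s^5, the inverse is t^4*e^(7*t), scaled by -6.

-6*t^4*exp(7*t)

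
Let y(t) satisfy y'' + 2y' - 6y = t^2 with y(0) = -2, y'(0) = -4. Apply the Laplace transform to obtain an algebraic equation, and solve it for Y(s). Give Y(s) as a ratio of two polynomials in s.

Laplace-transform each side.
Using L{y''} = s^2 Y - s·y(0) - y'(0) and L{y'} = sY - y(0), with y(0) = -2, y'(0) = -4, the left side becomes (s^2 + 2*s - 6)Y - (-2*s - 8).
The right side is L{t^2} = 2/s^3.
So (s^2 + 2*s - 6)Y = 2/s^3 + (-2*s - 8).
Solve for Y(s) and write it as one ratio of polynomials.

Y(s) = (-2*s^4 - 8*s^3 + 2)/(s^5 + 2*s^4 - 6*s^3)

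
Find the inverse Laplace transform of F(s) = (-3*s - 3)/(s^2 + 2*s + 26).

Rewrite the denominator: s^2 + 2*s + 26 = (s + 1)^2 + 25.
The form in (s + 1) signals a first-shifting-theorem factor e^(-t).
Since L{cos(5t)} = s/(s^2 + 25), the inverse is e^(-t)*cos(5*t), scaled by -3.

-3*exp(-t)*cos(5*t)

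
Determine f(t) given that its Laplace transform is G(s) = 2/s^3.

Since L{t^2} = 2!/s^3 = 2/s^3, the inverse is t^2.

f(t) = t^2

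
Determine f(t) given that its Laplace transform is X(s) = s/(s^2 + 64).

Since L{cos(8t)} = s/(s^2 + 64), the inverse is cos(8*t).

f(t) = cos(8*t)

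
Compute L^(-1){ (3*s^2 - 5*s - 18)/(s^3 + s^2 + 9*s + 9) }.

-3*sin(3*t) + 4*cos(3*t) - exp(-t)

Factor the denominator: s^3 + s^2 + 9*s + 9 = (s + 1)*(s^2 + 9).
Partial fraction decomposition gives [-1/(s + 1)] + [4*s/(s^2 + 9)] + [-9/(s^2 + 9)].
Invert each term: -1/(s + 1) ↔ -e^(-t); 4·s/(s^2 + 9) ↔ 4cos(3t); -3·3/(s^2 + 9) ↔ -3sin(3t).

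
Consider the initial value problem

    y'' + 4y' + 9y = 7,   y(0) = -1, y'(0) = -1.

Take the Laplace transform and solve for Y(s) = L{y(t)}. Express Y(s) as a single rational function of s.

Apply the Laplace transform to the equation.
The derivative rules (L{y''} = s^2 Y - s·y(0) - y'(0) and L{y'} = sY - y(0), with y(0) = -1, y'(0) = -1) turn the left side into (s^2 + 4*s + 9)Y - (-s - 5).
The right side is L{7} = 7/s.
So (s^2 + 4*s + 9)Y = 7/s + (-s - 5).
Isolate Y and clear denominators.

Y(s) = (-s^2 - 5*s + 7)/(s^3 + 4*s^2 + 9*s)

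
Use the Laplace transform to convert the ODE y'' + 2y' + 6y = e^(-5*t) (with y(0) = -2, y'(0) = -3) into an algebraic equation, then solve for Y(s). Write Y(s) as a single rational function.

Y(s) = (-2*s^2 - 17*s - 34)/(s^3 + 7*s^2 + 16*s + 30)

Take the Laplace transform of both sides.
The derivative rules (L{y''} = s^2 Y - s·y(0) - y'(0) and L{y'} = sY - y(0), with y(0) = -2, y'(0) = -3) turn the left side into (s^2 + 2*s + 6)Y - (-2*s - 7).
The right side is L{e^(-5*t)} = 1/(s + 5).
So (s^2 + 2*s + 6)Y = 1/(s + 5) + (-2*s - 7).
Isolate Y and clear denominators.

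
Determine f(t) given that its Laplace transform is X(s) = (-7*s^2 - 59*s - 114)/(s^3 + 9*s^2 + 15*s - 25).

f(t) = -t*exp(-5*t) - 5*exp(t) - 2*exp(-5*t)

Factor the denominator: s^3 + 9*s^2 + 15*s - 25 = (s - 1)*(s + 5)^2.
Partial fraction decomposition gives [-2/(s + 5)] + [-1/(s + 5)^2] + [-5/(s - 1)].
Invert each term: -2/(s + 5) ↔ -2e^(-5t); -1/(s + 5)^2 ↔ -t·e^(-5t); -5/(s - 1) ↔ -5e^(t).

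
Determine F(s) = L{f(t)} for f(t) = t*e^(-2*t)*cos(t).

F(s) = (s + 1)*(s + 3)/(s^2 + 4*s + 5)^2

L{cos(t)} = s/(s^2 + 1).
Multiplying by e^(-2t) shifts s → s + 2, so L{e^(-2*t)*cos(t)} = (s + 2)/((s + 2)^2 + 1).
Then apply L{t·g(t)} = -d/ds[G(s)] with G(s) = (s + 2)/((s + 2)^2 + 1):
differentiating 1 time and applying the sign gives (s + 1)*(s + 3)/(s^2 + 4*s + 5)^2.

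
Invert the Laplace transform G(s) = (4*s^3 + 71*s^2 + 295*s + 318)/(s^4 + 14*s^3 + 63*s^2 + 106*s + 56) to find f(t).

Factor the denominator: s^4 + 14*s^3 + 63*s^2 + 106*s + 56 = (s + 1)*(s + 2)*(s + 4)*(s + 7).
Partial fraction decomposition gives [1/(s + 4)] + [5/(s + 1)] + [2/(s + 2)] + [-4/(s + 7)].
Invert each term: 1/(s + 4) ↔ e^(-4t); 5/(s + 1) ↔ 5e^(-t); 2/(s + 2) ↔ 2e^(-2t); -4/(s + 7) ↔ -4e^(-7t).

f(t) = 5*exp(-t) + 2*exp(-2*t) + exp(-4*t) - 4*exp(-7*t)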